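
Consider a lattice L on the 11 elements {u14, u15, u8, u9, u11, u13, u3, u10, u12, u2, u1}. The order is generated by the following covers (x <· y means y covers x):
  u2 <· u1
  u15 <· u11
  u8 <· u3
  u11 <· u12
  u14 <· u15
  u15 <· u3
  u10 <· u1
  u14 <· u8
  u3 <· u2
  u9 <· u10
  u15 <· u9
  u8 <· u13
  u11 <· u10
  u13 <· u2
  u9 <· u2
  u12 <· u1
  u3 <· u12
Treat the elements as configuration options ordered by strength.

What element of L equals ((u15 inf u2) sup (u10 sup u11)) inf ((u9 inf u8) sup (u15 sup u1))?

u15 ∧ u2 = u15
u10 ∨ u11 = u10
u15 ∨ u10 = u10
u9 ∧ u8 = u14
u15 ∨ u1 = u1
u14 ∨ u1 = u1
u10 ∧ u1 = u10

u10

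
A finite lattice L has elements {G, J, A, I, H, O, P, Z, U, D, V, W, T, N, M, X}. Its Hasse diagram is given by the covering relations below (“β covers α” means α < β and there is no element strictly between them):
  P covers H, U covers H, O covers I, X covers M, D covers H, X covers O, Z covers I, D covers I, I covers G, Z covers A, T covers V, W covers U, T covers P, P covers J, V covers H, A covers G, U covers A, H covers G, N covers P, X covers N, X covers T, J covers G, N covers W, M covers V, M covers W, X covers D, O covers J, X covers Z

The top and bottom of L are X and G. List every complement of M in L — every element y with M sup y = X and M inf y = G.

Need y with M ∨ y = X and M ∧ y = G.
Checking each element gives: I, J, O.

I, J, O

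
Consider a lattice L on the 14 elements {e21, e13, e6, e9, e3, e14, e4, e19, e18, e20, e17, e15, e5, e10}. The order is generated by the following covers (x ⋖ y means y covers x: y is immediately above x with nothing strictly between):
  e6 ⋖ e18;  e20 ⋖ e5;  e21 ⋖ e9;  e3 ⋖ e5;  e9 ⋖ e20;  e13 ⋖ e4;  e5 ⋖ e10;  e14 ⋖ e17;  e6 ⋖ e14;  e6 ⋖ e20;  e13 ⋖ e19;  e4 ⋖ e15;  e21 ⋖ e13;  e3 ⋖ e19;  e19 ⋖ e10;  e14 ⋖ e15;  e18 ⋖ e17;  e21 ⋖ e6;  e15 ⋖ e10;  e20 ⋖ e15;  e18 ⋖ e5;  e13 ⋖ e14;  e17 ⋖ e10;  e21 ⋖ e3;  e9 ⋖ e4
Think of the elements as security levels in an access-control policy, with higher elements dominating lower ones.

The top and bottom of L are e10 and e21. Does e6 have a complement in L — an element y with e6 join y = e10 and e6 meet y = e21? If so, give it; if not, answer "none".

e19

Need y with e6 ∨ y = e10 and e6 ∧ y = e21.
Checking each element gives: e19.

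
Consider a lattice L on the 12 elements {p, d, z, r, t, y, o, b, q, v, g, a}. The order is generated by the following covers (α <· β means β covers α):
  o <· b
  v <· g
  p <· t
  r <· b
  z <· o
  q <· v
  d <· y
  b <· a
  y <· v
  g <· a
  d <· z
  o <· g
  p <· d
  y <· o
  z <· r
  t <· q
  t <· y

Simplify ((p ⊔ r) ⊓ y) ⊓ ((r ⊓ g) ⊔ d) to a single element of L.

p ∨ r = r
r ∧ y = d
r ∧ g = z
z ∨ d = z
d ∧ z = d

d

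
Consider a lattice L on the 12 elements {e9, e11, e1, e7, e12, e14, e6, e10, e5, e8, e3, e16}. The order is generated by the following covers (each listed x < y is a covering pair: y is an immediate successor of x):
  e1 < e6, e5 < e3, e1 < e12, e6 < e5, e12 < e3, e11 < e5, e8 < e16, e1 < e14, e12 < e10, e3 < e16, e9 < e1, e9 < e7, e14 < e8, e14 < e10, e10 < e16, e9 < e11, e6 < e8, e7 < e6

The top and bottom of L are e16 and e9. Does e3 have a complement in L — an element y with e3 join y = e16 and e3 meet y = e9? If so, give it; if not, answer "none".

none

For every candidate y, either e3 ∨ y ≠ e16 or e3 ∧ y ≠ e9; no complement exists.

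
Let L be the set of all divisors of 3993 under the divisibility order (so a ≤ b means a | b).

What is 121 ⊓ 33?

In the divisibility order, the meet is the greatest common divisor: gcd(121, 33) = 11.

11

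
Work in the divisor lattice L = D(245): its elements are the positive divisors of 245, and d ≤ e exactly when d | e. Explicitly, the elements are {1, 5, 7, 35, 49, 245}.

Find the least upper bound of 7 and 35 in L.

Common upper bounds of {7, 35}: 245, 35.
The least among these is 35.

35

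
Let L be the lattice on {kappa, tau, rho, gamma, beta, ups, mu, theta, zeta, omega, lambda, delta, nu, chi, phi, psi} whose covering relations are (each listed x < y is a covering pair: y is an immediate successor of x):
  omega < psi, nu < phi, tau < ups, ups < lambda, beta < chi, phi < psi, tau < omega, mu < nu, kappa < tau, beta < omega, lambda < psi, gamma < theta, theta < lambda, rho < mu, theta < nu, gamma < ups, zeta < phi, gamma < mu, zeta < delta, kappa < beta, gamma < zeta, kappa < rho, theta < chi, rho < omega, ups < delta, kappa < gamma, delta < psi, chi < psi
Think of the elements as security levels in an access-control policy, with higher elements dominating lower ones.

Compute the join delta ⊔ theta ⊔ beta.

psi

Common upper bounds of {delta, theta, beta}: psi.
The least among these is psi.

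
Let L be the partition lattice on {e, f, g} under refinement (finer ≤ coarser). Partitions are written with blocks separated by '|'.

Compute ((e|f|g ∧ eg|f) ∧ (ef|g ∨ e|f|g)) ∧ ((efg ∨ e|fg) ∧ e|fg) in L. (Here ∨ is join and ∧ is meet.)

e|f|g ∧ eg|f = e|f|g
ef|g ∨ e|f|g = ef|g
e|f|g ∧ ef|g = e|f|g
efg ∨ e|fg = efg
efg ∧ e|fg = e|fg
e|f|g ∧ e|fg = e|f|g

e|f|g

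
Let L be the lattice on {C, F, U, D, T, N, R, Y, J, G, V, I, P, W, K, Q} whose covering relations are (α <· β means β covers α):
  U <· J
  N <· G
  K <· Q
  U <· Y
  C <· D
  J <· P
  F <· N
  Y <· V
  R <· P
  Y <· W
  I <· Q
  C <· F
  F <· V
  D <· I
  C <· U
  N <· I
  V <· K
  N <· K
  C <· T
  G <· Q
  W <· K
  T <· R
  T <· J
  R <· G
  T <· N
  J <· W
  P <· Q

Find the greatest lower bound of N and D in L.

Common lower bounds of {N, D}: C.
The greatest among these is C.

C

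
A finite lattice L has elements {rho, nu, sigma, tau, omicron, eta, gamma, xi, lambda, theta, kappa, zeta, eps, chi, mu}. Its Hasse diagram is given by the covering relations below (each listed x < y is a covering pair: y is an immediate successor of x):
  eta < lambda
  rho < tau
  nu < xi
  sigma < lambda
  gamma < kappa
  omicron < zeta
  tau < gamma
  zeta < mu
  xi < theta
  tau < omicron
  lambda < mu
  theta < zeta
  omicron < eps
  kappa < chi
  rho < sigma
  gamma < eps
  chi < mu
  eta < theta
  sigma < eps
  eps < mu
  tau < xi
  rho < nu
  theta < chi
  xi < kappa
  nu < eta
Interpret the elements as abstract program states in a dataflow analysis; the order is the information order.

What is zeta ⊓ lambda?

Common lower bounds of {zeta, lambda}: eta, nu, rho.
The greatest among these is eta.

eta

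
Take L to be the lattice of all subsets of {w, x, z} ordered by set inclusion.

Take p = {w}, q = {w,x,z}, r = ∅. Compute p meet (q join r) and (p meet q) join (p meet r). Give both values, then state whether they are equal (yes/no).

q join r = {w,x,z}, so p meet (q join r) = {w} meet {w,x,z} = {w}.
p meet q = {w} and p meet r = ∅, so (p meet q) join (p meet r) = {w} join ∅ = {w}.
Equal: yes.

{w}; {w}; yes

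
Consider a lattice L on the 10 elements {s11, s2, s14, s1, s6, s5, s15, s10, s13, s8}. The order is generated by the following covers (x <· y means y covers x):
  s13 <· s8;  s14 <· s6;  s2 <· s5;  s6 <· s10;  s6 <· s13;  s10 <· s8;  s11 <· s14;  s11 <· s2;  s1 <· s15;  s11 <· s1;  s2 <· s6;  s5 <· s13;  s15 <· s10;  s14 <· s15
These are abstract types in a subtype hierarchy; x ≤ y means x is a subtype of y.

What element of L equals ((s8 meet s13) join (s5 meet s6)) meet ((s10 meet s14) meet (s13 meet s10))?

s14

s8 ∧ s13 = s13
s5 ∧ s6 = s2
s13 ∨ s2 = s13
s10 ∧ s14 = s14
s13 ∧ s10 = s6
s14 ∧ s6 = s14
s13 ∧ s14 = s14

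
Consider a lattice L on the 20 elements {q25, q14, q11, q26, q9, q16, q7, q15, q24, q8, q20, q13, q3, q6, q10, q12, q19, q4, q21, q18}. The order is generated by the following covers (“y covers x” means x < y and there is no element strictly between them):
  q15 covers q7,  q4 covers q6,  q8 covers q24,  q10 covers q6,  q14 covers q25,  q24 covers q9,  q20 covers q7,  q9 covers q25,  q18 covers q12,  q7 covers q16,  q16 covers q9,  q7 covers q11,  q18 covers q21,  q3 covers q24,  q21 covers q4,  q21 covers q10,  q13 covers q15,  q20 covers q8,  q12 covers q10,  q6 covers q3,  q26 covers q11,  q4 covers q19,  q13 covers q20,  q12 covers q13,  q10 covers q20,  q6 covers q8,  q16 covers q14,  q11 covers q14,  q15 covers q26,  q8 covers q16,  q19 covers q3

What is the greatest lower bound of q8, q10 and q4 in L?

q8

Common lower bounds of {q8, q10, q4}: q14, q16, q24, q25, q8, q9.
The greatest among these is q8.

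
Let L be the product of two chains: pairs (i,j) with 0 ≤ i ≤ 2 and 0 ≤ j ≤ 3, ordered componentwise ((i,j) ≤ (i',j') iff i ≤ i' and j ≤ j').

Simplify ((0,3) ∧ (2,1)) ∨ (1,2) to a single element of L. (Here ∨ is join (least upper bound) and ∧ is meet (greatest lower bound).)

(1,2)

(0,3) ∧ (2,1) = (0,1)
(0,1) ∨ (1,2) = (1,2)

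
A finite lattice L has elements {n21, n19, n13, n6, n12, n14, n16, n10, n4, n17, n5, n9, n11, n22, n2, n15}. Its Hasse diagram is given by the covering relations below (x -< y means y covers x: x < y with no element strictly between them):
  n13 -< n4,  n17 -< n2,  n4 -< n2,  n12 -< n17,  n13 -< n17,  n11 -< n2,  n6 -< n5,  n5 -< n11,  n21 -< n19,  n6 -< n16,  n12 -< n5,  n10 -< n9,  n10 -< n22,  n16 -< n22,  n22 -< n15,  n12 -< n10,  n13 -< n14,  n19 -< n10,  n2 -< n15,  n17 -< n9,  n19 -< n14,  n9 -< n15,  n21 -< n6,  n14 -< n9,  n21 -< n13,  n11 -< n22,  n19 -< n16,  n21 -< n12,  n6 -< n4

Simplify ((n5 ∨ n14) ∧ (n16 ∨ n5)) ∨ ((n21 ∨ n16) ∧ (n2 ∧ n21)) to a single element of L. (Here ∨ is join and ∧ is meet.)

n22

n5 ∨ n14 = n15
n16 ∨ n5 = n22
n15 ∧ n22 = n22
n21 ∨ n16 = n16
n2 ∧ n21 = n21
n16 ∧ n21 = n21
n22 ∨ n21 = n22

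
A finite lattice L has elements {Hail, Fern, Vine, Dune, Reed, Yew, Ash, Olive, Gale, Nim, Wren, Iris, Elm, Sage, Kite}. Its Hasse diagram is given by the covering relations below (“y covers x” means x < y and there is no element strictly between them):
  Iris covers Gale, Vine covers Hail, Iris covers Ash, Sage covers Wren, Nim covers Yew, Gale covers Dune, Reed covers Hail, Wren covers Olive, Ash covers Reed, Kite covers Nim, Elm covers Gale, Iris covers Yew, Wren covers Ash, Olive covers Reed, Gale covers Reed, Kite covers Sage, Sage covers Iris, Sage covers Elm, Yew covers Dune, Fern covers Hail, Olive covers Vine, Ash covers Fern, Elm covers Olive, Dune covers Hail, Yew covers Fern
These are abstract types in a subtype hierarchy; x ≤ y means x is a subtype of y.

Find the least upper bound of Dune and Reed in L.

Gale

Common upper bounds of {Dune, Reed}: Elm, Gale, Iris, Kite, Sage.
The least among these is Gale.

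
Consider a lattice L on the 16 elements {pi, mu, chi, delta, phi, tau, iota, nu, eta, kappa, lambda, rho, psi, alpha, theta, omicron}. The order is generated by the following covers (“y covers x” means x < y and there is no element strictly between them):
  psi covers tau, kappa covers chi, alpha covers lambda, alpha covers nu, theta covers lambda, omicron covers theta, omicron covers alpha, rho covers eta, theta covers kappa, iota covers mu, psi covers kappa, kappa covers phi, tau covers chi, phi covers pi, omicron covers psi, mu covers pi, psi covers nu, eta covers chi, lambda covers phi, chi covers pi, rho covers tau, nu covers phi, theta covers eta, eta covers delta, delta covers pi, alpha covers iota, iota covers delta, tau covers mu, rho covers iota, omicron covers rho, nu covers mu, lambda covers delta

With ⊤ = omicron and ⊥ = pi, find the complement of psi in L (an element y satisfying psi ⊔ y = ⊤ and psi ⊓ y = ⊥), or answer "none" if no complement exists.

delta

Need y with psi ∨ y = omicron and psi ∧ y = pi.
Checking each element gives: delta.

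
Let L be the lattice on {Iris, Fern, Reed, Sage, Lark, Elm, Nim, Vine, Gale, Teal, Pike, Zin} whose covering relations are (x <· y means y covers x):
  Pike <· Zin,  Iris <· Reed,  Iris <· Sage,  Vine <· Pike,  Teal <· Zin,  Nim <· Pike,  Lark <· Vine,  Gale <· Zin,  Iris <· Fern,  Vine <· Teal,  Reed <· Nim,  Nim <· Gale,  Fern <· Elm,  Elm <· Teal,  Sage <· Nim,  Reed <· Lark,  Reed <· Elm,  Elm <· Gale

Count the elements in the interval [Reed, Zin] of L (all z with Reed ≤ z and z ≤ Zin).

The interval [Reed, Zin] = {Elm, Gale, Lark, Nim, Pike, Reed, Teal, Vine, Zin}, which has 9 elements.

9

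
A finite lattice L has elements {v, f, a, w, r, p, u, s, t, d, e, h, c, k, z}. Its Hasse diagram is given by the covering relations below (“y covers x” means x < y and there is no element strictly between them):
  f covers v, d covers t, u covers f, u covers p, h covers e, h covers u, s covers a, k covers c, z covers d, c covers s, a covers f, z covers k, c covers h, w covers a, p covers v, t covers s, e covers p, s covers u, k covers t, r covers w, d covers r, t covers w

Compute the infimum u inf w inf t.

f

Common lower bounds of {u, w, t}: f, v.
The greatest among these is f.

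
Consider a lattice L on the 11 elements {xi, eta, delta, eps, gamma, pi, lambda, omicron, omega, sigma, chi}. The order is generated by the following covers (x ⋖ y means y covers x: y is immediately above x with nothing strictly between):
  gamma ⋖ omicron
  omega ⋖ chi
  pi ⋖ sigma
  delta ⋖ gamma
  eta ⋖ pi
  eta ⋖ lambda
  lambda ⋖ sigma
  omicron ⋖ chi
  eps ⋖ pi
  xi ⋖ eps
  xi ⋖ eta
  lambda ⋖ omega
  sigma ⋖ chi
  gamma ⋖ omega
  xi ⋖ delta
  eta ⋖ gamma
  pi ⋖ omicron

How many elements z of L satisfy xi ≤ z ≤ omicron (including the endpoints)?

7

The interval [xi, omicron] = {delta, eps, eta, gamma, omicron, pi, xi}, which has 7 elements.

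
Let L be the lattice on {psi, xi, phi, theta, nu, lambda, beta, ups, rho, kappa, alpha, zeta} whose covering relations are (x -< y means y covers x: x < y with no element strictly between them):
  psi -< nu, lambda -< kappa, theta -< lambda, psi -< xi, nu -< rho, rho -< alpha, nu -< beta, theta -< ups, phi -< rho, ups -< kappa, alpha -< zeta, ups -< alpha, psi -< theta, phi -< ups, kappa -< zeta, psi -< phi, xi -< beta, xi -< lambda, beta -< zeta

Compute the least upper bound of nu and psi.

nu

Common upper bounds of {nu, psi}: alpha, beta, nu, rho, zeta.
The least among these is nu.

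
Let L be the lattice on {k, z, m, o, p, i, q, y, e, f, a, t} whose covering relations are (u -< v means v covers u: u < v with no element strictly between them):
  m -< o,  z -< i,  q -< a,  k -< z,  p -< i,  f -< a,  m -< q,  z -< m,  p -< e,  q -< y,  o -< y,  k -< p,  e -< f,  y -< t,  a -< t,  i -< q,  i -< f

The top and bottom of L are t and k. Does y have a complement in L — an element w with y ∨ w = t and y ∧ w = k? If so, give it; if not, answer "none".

For every candidate w, either y ∨ w ≠ t or y ∧ w ≠ k; no complement exists.

none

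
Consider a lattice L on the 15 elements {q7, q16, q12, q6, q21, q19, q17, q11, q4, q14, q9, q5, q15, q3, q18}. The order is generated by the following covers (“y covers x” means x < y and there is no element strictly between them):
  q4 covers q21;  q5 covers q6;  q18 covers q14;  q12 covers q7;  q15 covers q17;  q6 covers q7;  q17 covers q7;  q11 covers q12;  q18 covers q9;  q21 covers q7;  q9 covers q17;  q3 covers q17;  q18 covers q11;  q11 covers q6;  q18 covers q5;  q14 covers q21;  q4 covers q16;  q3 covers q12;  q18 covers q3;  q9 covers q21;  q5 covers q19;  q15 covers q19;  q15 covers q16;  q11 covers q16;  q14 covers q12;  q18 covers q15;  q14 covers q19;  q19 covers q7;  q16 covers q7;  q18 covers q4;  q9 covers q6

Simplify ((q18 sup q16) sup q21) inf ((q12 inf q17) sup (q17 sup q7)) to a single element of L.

q17

q18 ∨ q16 = q18
q18 ∨ q21 = q18
q12 ∧ q17 = q7
q17 ∨ q7 = q17
q7 ∨ q17 = q17
q18 ∧ q17 = q17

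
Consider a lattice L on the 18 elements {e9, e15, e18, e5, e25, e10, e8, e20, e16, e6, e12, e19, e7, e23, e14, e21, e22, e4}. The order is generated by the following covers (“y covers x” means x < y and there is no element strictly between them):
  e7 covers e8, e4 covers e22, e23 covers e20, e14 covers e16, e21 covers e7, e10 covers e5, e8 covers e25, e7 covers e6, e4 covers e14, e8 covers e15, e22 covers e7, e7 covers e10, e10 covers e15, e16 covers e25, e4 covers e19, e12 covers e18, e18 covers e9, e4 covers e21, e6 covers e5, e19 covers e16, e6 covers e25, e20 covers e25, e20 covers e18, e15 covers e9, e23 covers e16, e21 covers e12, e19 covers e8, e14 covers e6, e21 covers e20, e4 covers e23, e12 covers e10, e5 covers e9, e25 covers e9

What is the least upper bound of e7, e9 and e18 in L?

e21

Common upper bounds of {e7, e9, e18}: e21, e4.
The least among these is e21.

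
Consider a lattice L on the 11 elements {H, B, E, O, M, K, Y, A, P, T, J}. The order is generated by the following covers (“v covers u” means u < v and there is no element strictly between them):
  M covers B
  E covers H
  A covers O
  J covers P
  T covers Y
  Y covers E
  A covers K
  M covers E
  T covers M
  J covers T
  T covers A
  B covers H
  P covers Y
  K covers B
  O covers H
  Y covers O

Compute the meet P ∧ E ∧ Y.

Common lower bounds of {P, E, Y}: E, H.
The greatest among these is E.

E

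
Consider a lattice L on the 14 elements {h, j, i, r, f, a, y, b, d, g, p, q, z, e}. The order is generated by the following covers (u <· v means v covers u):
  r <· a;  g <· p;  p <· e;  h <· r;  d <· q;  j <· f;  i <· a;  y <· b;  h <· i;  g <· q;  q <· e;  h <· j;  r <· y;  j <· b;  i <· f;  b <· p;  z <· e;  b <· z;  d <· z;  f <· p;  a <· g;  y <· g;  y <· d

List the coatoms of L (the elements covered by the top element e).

p, q, z

The coatoms are exactly the elements covered by e: p, q, z.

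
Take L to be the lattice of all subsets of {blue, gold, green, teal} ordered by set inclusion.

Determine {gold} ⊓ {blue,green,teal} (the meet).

∅

Common lower bounds of {{gold}, {blue,green,teal}}: ∅.
The greatest among these is ∅.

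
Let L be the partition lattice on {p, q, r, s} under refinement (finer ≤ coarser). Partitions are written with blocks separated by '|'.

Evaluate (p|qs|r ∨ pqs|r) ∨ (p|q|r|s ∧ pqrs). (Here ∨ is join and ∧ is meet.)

pqs|r

p|qs|r ∨ pqs|r = pqs|r
p|q|r|s ∧ pqrs = p|q|r|s
pqs|r ∨ p|q|r|s = pqs|r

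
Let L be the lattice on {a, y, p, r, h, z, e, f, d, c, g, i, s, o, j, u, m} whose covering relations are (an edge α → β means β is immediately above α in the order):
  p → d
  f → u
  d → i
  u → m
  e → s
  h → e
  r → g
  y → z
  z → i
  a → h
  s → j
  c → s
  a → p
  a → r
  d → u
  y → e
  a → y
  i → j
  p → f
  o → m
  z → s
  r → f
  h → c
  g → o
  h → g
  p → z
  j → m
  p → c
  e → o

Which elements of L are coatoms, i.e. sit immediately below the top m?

j, o, u

The coatoms are exactly the elements covered by m: j, o, u.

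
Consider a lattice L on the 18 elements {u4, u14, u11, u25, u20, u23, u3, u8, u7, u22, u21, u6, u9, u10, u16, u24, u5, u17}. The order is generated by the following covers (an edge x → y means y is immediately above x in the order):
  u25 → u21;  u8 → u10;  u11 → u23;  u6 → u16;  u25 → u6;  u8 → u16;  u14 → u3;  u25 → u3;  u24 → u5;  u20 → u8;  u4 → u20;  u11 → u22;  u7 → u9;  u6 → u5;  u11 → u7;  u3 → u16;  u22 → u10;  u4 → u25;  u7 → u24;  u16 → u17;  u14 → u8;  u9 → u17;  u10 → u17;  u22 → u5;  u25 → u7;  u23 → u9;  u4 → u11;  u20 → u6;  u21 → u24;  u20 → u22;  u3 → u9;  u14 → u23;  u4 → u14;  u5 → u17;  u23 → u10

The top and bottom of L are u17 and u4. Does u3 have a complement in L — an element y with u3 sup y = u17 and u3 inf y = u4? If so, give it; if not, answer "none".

u22

Need y with u3 ∨ y = u17 and u3 ∧ y = u4.
Checking each element gives: u22.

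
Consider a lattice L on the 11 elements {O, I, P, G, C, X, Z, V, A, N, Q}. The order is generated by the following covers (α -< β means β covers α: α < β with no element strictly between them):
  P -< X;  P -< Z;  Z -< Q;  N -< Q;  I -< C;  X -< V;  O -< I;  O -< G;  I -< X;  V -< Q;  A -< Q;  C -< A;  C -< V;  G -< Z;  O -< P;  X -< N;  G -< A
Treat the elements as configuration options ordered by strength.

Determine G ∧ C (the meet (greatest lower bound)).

O

Common lower bounds of {G, C}: O.
The greatest among these is O.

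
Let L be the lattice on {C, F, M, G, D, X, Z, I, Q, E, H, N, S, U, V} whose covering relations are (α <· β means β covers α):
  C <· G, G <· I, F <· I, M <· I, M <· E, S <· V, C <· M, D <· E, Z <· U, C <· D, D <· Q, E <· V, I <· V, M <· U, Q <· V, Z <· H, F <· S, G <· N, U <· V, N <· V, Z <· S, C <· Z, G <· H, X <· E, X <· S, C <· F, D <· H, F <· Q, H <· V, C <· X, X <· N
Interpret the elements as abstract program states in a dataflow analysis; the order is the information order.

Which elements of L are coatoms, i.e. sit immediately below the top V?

E, H, I, N, Q, S, U

The coatoms are exactly the elements covered by V: E, H, I, N, Q, S, U.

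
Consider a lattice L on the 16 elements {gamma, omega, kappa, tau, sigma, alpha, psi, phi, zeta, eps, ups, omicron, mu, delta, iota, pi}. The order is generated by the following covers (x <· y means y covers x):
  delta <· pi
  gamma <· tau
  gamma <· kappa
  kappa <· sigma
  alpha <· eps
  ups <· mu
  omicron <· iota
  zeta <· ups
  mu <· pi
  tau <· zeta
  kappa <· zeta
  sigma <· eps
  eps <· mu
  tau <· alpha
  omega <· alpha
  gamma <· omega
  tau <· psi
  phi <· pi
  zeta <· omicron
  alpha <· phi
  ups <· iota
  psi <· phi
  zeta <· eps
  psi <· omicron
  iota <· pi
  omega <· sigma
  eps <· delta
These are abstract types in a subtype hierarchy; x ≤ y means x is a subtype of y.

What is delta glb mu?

eps

Common lower bounds of {delta, mu}: alpha, eps, gamma, kappa, omega, sigma, tau, zeta.
The greatest among these is eps.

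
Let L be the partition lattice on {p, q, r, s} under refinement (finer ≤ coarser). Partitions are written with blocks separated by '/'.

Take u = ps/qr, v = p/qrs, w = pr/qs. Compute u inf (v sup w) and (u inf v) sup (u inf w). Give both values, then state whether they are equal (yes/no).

v sup w = pqrs, so u inf (v sup w) = ps/qr inf pqrs = ps/qr.
u inf v = p/qr/s and u inf w = p/q/r/s, so (u inf v) sup (u inf w) = p/qr/s sup p/q/r/s = p/qr/s.
Equal: no.

ps/qr; p/qr/s; no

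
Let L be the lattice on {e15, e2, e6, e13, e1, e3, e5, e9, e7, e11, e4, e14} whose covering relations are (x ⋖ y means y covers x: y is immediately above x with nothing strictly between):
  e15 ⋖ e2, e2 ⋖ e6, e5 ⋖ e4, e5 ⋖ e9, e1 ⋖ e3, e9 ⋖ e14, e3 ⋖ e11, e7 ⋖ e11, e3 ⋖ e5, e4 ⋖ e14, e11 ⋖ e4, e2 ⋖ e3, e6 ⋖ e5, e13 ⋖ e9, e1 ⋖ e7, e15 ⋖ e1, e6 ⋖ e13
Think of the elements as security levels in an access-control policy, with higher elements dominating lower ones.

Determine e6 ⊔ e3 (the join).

e5

Common upper bounds of {e6, e3}: e14, e4, e5, e9.
The least among these is e5.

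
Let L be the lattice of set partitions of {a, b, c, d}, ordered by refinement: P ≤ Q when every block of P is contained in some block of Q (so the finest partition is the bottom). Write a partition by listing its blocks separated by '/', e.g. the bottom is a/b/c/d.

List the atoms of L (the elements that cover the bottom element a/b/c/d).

The atoms are exactly the elements that cover a/b/c/d: a/b/cd, a/bc/d, a/bd/c, ab/c/d, ac/b/d, ad/b/c.

a/b/cd, a/bc/d, a/bd/c, ab/c/d, ac/b/d, ad/b/c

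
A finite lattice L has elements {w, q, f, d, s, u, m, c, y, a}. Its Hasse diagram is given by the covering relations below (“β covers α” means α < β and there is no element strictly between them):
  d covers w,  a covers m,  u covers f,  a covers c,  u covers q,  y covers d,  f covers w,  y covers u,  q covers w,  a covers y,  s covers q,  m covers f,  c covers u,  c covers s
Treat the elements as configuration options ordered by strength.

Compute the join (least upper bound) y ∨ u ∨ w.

Common upper bounds of {y, u, w}: a, y.
The least among these is y.

y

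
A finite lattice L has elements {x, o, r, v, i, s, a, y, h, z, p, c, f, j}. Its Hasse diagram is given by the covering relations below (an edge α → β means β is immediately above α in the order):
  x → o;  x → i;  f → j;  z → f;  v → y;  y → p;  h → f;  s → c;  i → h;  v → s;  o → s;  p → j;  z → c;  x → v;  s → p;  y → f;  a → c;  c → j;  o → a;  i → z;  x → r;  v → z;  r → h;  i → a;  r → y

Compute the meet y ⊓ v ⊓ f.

v

Common lower bounds of {y, v, f}: v, x.
The greatest among these is v.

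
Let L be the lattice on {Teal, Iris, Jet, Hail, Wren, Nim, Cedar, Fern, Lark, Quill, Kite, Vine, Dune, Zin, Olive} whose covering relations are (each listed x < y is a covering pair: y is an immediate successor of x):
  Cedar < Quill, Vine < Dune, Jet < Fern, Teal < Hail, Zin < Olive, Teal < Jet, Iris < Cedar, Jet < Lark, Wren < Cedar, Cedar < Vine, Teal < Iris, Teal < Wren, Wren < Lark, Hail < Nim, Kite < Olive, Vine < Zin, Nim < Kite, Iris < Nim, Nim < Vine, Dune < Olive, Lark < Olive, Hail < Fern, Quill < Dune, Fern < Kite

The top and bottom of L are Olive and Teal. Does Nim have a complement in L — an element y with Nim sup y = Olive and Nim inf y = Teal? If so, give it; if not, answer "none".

Need y with Nim ∨ y = Olive and Nim ∧ y = Teal.
Checking each element gives: Lark.

Lark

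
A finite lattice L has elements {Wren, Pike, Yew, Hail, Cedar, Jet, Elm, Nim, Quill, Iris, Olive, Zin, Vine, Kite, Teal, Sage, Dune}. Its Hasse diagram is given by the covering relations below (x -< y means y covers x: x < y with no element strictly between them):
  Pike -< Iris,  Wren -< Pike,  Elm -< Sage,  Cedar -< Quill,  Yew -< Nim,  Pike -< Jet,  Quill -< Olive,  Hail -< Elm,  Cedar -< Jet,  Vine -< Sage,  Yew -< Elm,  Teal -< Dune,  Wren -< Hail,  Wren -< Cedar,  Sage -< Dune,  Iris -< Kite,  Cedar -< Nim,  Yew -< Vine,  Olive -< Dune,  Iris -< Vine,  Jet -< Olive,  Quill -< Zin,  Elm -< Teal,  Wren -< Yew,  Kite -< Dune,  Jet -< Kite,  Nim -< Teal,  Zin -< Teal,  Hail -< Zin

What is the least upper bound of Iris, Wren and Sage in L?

Sage

Common upper bounds of {Iris, Wren, Sage}: Dune, Sage.
The least among these is Sage.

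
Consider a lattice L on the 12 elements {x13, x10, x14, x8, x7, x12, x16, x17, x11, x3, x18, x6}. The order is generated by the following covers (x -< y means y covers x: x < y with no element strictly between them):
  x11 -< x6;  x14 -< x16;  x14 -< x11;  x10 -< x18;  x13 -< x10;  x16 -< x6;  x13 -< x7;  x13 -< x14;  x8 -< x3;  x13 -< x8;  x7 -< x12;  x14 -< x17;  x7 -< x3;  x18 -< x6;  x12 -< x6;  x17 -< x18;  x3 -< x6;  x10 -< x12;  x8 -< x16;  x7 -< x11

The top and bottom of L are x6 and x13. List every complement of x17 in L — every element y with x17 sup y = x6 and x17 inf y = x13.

Need y with x17 ∨ y = x6 and x17 ∧ y = x13.
Checking each element gives: x12, x3, x7, x8.

x12, x3, x7, x8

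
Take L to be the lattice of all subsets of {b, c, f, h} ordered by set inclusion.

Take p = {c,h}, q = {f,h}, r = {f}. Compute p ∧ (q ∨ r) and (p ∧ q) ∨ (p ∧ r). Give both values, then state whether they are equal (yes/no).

{h}; {h}; yes

q ∨ r = {f,h}, so p ∧ (q ∨ r) = {c,h} ∧ {f,h} = {h}.
p ∧ q = {h} and p ∧ r = {}, so (p ∧ q) ∨ (p ∧ r) = {h} ∨ {} = {h}.
Equal: yes.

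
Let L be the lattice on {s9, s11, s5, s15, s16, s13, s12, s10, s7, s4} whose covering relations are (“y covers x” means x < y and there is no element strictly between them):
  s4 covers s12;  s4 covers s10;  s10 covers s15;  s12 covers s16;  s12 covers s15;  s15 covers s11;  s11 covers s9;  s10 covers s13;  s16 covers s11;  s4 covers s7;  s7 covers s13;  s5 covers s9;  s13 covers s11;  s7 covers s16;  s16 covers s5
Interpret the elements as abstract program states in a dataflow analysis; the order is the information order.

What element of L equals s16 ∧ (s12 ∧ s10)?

s11

s12 ∧ s10 = s15
s16 ∧ s15 = s11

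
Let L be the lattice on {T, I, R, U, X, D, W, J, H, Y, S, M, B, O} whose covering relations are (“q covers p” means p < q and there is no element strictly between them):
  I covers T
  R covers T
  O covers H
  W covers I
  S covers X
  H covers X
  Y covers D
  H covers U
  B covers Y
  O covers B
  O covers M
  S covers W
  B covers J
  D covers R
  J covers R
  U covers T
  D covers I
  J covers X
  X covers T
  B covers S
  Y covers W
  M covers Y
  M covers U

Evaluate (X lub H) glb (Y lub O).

X ∨ H = H
Y ∨ O = O
H ∧ O = H

H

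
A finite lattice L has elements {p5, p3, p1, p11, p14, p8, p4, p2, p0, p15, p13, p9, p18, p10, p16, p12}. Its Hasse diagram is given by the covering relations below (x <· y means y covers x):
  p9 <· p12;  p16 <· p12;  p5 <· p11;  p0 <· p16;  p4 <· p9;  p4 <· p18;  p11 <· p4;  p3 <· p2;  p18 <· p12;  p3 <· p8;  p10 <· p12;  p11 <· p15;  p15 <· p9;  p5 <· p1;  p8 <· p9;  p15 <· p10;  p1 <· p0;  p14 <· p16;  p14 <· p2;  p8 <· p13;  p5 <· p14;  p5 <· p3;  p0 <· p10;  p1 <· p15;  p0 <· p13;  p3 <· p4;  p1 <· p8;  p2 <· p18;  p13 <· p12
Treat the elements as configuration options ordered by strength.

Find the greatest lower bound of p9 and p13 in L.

Common lower bounds of {p9, p13}: p1, p3, p5, p8.
The greatest among these is p8.

p8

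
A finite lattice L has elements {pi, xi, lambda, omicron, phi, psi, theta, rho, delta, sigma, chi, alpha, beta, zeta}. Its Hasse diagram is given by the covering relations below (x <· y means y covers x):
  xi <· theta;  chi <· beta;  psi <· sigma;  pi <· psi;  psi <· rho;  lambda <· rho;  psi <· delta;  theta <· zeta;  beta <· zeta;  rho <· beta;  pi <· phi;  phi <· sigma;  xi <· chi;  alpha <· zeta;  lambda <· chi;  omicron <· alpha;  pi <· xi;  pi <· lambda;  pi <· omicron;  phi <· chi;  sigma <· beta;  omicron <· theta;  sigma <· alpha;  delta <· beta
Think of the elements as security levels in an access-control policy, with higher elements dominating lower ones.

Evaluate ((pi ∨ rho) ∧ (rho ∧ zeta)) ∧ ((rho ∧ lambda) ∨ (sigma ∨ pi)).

rho

pi ∨ rho = rho
rho ∧ zeta = rho
rho ∧ rho = rho
rho ∧ lambda = lambda
sigma ∨ pi = sigma
lambda ∨ sigma = beta
rho ∧ beta = rho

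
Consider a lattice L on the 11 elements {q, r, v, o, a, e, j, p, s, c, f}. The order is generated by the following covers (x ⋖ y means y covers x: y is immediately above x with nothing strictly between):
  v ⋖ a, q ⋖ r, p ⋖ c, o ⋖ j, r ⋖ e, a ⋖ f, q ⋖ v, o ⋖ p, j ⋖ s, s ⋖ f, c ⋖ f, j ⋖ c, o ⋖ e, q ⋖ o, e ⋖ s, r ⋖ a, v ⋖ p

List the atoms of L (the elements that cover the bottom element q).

The atoms are exactly the elements that cover q: o, r, v.

o, r, v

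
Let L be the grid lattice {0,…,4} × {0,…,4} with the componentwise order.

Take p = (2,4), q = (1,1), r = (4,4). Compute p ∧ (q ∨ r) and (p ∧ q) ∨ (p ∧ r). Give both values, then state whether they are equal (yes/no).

q ∨ r = (4,4), so p ∧ (q ∨ r) = (2,4) ∧ (4,4) = (2,4).
p ∧ q = (1,1) and p ∧ r = (2,4), so (p ∧ q) ∨ (p ∧ r) = (1,1) ∨ (2,4) = (2,4).
Equal: yes.

(2,4); (2,4); yes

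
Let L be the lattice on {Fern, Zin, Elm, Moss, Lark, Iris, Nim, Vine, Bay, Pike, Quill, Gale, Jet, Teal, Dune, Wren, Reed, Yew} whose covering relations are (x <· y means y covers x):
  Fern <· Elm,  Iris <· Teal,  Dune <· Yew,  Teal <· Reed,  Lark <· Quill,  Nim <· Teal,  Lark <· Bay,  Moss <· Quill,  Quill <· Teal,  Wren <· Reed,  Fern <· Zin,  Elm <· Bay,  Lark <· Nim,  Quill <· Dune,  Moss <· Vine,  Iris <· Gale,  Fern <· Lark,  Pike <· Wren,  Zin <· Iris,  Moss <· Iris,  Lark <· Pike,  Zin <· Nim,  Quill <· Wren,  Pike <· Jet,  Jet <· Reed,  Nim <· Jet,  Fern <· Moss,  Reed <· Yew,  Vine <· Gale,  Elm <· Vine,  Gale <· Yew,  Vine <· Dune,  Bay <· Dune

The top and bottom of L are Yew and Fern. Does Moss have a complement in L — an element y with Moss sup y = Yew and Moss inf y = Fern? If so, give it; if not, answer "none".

none

For every candidate y, either Moss ∨ y ≠ Yew or Moss ∧ y ≠ Fern; no complement exists.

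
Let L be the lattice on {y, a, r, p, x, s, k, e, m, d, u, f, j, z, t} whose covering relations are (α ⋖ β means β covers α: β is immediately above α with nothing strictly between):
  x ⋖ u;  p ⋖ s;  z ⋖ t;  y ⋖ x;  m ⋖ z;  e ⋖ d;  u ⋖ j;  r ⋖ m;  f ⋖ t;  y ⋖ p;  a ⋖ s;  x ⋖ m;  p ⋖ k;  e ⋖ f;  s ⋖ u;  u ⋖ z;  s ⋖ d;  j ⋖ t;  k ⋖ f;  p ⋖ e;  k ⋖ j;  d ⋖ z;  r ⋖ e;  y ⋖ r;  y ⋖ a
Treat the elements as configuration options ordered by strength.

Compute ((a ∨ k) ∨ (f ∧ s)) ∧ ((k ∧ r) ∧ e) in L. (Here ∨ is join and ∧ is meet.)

a ∨ k = j
f ∧ s = p
j ∨ p = j
k ∧ r = y
y ∧ e = y
j ∧ y = y

y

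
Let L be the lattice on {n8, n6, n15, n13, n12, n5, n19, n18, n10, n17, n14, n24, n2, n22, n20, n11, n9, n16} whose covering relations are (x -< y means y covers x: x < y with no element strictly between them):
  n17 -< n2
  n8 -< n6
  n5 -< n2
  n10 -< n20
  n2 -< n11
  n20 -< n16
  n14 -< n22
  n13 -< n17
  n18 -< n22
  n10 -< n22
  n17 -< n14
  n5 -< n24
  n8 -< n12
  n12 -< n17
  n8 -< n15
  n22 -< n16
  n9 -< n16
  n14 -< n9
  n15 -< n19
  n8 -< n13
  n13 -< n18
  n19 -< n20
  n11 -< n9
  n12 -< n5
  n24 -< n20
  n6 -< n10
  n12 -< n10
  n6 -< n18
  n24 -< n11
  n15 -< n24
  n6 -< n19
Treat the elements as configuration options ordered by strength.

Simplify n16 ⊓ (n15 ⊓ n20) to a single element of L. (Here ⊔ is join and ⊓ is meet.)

n15 ∧ n20 = n15
n16 ∧ n15 = n15

n15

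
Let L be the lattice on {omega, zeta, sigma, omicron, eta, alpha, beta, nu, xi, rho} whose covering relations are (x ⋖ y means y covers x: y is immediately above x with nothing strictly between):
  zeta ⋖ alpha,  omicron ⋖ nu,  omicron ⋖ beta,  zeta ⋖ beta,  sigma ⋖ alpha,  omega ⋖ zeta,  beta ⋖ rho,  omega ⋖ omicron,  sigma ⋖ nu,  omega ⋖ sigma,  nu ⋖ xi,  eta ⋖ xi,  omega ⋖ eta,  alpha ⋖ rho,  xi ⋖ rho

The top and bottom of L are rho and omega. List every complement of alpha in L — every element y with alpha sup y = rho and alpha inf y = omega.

Need y with alpha ∨ y = rho and alpha ∧ y = omega.
Checking each element gives: eta, omicron.

eta, omicron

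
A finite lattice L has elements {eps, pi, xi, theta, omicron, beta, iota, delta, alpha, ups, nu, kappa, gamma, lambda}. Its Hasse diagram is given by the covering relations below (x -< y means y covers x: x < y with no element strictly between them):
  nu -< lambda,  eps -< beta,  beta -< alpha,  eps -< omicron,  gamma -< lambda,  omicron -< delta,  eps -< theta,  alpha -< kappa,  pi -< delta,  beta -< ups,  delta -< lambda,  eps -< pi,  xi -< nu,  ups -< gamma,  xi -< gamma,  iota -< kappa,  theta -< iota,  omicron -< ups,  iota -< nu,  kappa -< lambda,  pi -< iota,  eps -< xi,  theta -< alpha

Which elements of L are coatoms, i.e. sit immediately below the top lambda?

delta, gamma, kappa, nu

The coatoms are exactly the elements covered by lambda: delta, gamma, kappa, nu.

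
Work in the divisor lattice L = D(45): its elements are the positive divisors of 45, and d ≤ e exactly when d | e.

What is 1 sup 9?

In the divisibility order, the join is the least common multiple: lcm(1, 9) = 9.

9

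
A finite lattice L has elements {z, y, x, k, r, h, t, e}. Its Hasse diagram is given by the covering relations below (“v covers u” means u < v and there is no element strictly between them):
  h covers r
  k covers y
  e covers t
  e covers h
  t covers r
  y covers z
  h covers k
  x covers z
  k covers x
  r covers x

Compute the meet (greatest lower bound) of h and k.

Common lower bounds of {h, k}: k, x, y, z.
The greatest among these is k.

k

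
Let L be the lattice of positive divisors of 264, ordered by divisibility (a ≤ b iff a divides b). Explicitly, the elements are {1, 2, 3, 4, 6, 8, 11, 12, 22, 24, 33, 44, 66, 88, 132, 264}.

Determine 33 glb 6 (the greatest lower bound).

Common lower bounds of {33, 6}: 1, 3.
The greatest among these is 3.

3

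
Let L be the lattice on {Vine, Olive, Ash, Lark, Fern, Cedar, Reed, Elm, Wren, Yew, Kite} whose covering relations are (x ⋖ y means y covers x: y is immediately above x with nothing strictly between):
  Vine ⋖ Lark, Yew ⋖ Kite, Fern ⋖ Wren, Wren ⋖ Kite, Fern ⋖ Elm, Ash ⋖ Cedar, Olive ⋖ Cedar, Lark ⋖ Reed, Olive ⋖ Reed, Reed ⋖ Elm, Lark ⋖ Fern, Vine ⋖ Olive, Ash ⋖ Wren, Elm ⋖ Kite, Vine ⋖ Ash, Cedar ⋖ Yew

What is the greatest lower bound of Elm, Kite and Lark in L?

Lark

Common lower bounds of {Elm, Kite, Lark}: Lark, Vine.
The greatest among these is Lark.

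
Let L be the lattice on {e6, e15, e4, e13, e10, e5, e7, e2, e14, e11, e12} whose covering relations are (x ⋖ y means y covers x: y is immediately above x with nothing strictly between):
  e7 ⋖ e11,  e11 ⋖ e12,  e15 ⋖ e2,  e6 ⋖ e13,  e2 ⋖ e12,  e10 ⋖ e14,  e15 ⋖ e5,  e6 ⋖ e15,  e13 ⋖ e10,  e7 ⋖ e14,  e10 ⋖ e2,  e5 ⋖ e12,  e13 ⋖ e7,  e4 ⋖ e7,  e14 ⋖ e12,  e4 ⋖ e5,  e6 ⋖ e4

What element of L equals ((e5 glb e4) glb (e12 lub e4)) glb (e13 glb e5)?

e6

e5 ∧ e4 = e4
e12 ∨ e4 = e12
e4 ∧ e12 = e4
e13 ∧ e5 = e6
e4 ∧ e6 = e6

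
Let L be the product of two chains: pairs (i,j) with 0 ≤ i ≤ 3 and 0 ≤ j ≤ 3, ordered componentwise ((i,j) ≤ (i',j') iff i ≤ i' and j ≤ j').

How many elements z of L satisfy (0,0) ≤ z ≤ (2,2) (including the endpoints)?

The interval [(0,0), (2,2)] = {(0,0), (0,1), (0,2), (1,0), (1,1), (1,2), (2,0), (2,1), (2,2)}, which has 9 elements.

9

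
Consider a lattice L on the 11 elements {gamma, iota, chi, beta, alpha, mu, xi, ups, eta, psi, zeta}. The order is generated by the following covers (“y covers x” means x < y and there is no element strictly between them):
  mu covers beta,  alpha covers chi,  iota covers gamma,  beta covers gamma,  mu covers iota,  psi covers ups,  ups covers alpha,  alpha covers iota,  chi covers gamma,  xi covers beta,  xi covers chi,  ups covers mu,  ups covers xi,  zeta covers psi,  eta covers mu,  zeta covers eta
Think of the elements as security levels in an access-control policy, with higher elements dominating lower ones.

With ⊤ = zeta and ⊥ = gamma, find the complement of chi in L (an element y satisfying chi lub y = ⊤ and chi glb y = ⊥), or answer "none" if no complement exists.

Need y with chi ∨ y = zeta and chi ∧ y = gamma.
Checking each element gives: eta.

eta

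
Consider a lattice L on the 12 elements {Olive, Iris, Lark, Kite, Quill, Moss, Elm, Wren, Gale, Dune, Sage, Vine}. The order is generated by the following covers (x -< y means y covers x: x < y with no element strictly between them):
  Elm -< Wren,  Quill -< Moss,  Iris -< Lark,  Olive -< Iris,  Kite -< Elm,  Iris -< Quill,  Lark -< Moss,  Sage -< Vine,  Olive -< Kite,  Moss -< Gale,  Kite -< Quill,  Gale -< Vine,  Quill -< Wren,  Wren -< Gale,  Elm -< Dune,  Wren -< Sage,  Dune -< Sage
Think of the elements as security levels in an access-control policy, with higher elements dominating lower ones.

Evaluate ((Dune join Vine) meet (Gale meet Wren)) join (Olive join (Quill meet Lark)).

Wren

Dune ∨ Vine = Vine
Gale ∧ Wren = Wren
Vine ∧ Wren = Wren
Quill ∧ Lark = Iris
Olive ∨ Iris = Iris
Wren ∨ Iris = Wren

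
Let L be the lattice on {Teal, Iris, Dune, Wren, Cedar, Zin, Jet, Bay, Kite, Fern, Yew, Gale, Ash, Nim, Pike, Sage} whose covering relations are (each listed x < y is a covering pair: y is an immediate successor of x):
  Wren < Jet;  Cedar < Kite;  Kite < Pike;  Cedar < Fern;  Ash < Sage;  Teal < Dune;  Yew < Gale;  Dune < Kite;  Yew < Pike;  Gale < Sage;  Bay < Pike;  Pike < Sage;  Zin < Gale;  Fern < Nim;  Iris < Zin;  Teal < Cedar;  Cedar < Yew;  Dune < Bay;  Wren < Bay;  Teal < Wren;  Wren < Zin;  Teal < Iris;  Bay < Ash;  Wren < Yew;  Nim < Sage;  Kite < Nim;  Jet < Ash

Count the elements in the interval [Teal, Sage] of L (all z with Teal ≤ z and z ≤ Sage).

16

The interval [Teal, Sage] = {Ash, Bay, Cedar, Dune, Fern, Gale, Iris, Jet, Kite, Nim, Pike, Sage, Teal, Wren, Yew, Zin}, which has 16 elements.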